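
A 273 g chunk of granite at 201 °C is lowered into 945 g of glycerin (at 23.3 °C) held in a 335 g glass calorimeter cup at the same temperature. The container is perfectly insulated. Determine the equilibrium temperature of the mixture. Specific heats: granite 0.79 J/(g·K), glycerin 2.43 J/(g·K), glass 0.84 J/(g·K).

T_f ≈ 37.0 °C

Energy conservation, ΣQ = 0:
273·0.79·(T − 201) + 945·2.43·(T − 23.3) + 335·0.84·(T − 23.3) = 0
(215.67 + 2296.4 + 281.4) T = 215.67·201 + 2296.4·23.3 + 281.4·23.3
T = 103411 / 2793.4 = 37 °C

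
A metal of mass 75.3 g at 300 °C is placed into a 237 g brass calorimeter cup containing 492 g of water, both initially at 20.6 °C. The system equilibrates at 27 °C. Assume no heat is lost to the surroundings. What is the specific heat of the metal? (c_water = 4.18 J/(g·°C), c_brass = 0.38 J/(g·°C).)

c ≈ 0.668 J/(g·°C)

Taking heat into each body as positive, Σ m c ΔT = 0:
75.3×c×(27 − 300) + 492×4.18×(27 − 20.6) + 237×0.38×(27 − 20.6) = 0
-20557 c = -13738
c = -13738/-20557 ≈ 0.6683 J/(g·°C)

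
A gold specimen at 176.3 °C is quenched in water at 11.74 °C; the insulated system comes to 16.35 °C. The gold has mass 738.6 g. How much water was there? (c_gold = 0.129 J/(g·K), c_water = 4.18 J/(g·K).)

m ≈ 791 g

|Q_gold| = |Q_water|:
738.6·0.129·(176.3 − 16.35) = m·4.18·(16.35 − 11.74)
19.27 m = 15240  ⇒  m ≈ 790.9 g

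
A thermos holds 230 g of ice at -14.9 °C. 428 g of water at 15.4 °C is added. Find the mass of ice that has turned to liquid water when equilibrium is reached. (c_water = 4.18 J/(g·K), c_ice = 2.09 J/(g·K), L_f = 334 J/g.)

m_melted ≈ 61 g

Water can give up m c ΔT = 428·4.18·15.4 = 27551 J before reaching 0 °C.
Of that, 230·2.09·14.9 = 7162.4 J goes to bring the ice to 0 °C, leaving 20389 J.
Melting all 230 g of ice would need 230·334 = 76820 J.
Since 20389 < 76820 J, not all the ice melts; equilibrium is at 0 °C.
m_melt = 20389 / L_f = 61.04 g.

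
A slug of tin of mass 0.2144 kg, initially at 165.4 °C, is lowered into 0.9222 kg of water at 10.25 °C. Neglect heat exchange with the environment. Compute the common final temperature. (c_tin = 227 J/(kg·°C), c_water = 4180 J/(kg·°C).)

Heat gained plus heat lost sum to zero:
0.2144*227*(T − 165.4) + 0.9222*4180*(T − 10.25) = 0
48.67(T − 165.4) + 3854.8(T − 10.25) = 0
3903.5 T = 47561
T = 47561 / 3903.5 = 12.2 °C

T_f ≈ 12.2 °C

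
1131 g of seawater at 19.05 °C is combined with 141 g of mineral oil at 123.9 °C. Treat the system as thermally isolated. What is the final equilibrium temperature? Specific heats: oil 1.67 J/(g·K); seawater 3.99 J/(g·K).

T_f ≈ 24.2 °C

Taking heat into each body as positive, Σ m c ΔT = 0:
141×1.67×(T − 123.9) + 1131×3.99×(T − 19.05) = 0
(235.47 + 4512.7) T = 235.47×123.9 + 4512.7×19.05
T ≈ 24.25 °C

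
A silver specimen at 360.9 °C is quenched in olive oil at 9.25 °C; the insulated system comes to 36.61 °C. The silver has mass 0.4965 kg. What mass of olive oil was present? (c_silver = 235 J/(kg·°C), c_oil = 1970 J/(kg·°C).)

Heat lost by the silver = heat gained by the oil:
0.4965·235·(360.9 − 36.61) = m·1970·(36.61 − 9.25)
53899 m = 37837  ⇒  m ≈ 0.702 kg

m ≈ 0.702 kg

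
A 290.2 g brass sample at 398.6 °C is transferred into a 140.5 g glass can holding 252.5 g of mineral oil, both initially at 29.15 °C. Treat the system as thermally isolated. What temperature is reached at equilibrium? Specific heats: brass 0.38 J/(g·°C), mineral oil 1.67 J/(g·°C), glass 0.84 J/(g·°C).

T_f ≈ 91.8 °C

Net heat exchanged in the isolated system is zero:
290.2×0.38×(T − 398.6) + 252.5×1.67×(T − 29.15) + 140.5×0.84×(T − 29.15) = 0
110.28(T − 398.6) + 421.67(T − 29.15) + 118.02(T − 29.15) = 0
(110.28 + 421.67 + 118.02) T = 110.28×398.6 + 421.67×29.15 + 118.02×29.15
T ≈ 91.83 °C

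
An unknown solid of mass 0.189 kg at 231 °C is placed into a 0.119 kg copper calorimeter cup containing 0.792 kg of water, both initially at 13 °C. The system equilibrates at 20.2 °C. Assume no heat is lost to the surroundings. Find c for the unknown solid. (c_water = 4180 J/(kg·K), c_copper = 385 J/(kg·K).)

c ≈ 607 J/(kg·K)

Taking heat into each body as positive, Σ m c ΔT = 0:
0.189·c·(20.2 − 231) + 0.792·4180·(20.2 − 13) + 0.119·385·(20.2 − 13) = 0
-39.84 c = -24166
c = -24166/-39.84 ≈ 606.6 J/(kg·K)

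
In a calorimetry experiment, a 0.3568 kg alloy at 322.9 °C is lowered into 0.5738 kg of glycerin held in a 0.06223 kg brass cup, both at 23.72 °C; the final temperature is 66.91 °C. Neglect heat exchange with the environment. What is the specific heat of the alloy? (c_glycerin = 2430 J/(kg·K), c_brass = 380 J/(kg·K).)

c ≈ 671 J/(kg·K)

Net heat exchanged in the isolated system is zero:
0.3568·c·(66.91 − 322.9) + 0.5738·2430·(66.91 − 23.72) + 0.06223·380·(66.91 − 23.72) = 0
-91.34 c = -61243
c = -61243/-91.34 ≈ 670.5 J/(kg·K)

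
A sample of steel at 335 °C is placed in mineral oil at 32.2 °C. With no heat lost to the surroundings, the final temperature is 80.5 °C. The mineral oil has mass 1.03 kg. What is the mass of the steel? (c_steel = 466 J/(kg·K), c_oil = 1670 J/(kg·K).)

Heat lost by the steel = heat gained by the oil:
m·466·(335 − 80.5) = 1.03·1670·(80.5 − 32.2)
118597 m = 83081  ⇒  m ≈ 0.7005 kg

m ≈ 0.701 kg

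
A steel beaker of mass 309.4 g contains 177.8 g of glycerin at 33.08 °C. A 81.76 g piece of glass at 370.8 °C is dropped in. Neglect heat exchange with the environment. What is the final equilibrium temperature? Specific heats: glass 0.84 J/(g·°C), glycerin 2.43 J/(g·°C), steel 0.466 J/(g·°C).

Taking heat into each body as positive, Σ m c ΔT = 0:
81.76×0.84×(T − 370.8) + 177.8×2.43×(T − 33.08) + 309.4×0.466×(T − 33.08) = 0
644.91 T = 44528
T ≈ 69.04 °C

T_f ≈ 69.0 °C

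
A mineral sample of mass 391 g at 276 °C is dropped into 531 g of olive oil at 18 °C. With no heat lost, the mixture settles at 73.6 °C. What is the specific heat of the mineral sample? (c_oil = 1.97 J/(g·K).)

Heat gained plus heat lost sum to zero:
391×c×(73.6 − 276) + 531×1.97×(73.6 − 18) = 0
-79138 c = -58161
c = -58161/-79138 ≈ 0.7349 J/(g·K)

c ≈ 0.735 J/(g·K)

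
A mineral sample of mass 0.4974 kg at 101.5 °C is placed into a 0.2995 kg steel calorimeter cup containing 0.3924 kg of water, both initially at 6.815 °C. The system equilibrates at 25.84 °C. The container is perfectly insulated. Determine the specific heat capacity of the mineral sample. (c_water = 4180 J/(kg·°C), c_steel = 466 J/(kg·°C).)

c ≈ 900 J/(kg·°C)

Net heat exchanged in the isolated system is zero:
0.4974·c·(25.84 − 101.5) + 0.3924·4180·(25.84 − 6.815) + 0.2995·466·(25.84 − 6.815) = 0
-37.63 c = -33861
c = -33861/-37.63 ≈ 899.8 J/(kg·°C)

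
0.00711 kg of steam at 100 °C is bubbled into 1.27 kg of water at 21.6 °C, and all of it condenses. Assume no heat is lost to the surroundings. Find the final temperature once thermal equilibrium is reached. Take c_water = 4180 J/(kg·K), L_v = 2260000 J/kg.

Setting the total heat transfer to zero:
latent heat released on condensation: 0.00711·2260000 = 16069
  condensed water 100 °C→T: 29.72(T − 100)
  water warms: 1.27·4180·(T − 21.6) = 5308.6(T − 21.6)
5338.3 T = 16069 + 2972 + 114666 = 133706
T ≈ 25.05 °C — below 100 °C, confirming all the steam condensed.

T_f ≈ 25.0 °C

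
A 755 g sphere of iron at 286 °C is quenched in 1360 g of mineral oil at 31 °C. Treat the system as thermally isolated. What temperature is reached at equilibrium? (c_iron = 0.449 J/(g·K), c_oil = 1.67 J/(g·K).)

T_f ≈ 64.1 °C

T_f = Σ m_i c_i T_i / Σ m_i c_i:
T_f = (339·286 + 2271.2·31) / (339 + 2271.2)
    = 167360 / 2610.2 ≈ 64.12 °C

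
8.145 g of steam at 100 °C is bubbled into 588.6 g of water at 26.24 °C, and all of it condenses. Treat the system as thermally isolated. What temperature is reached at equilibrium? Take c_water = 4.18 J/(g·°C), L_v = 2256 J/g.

T_f ≈ 34.6 °C

Sum of m c ΔT and latent-heat terms is zero:
condense steam: −8.145×2256 = −18375
  condensed water 100 °C→T: 34.05(T − 100)
  water warms: 588.6×4.18×(T − 26.24) = 2460.3(T − 26.24)
2494.4 T = 18375 + 3404.6 + 64560 = 86339
T ≈ 34.61 °C, under the boiling point, so the assumption holds.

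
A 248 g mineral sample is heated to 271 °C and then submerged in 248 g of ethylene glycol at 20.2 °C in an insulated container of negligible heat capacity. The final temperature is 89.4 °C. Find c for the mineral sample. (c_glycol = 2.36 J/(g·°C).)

c ≈ 0.899 J/(g·°C)

Energy conservation, ΣQ = 0:
248·c·(89.4 − 271) + 248·2.36·(89.4 − 20.2) = 0
-45037 c = -40501
c = -40501/-45037 ≈ 0.8993 J/(g·°C)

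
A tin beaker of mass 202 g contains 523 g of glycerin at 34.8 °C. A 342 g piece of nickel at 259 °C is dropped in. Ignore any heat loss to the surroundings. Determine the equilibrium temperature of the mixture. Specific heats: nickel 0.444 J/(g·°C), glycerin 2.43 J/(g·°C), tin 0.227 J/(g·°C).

T_f ≈ 58.0 °C

Taking heat into each body as positive, Σ m c ΔT = 0:
342*0.444*(T − 259) + 523*2.43*(T − 34.8) + 202*0.227*(T − 34.8) = 0
(151.85 + 1270.9 + 45.85) T = 151.85*259 + 1270.9*34.8 + 45.85*34.8
T ≈ 57.98 °C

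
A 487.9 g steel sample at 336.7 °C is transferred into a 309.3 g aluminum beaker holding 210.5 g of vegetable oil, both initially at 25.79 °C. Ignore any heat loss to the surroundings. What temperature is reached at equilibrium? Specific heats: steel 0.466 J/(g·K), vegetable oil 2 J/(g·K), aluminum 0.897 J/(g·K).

T_f ≈ 102.1 °C

Setting the total heat transfer to zero:
487.9×0.466×(T − 336.7) + 210.5×2×(T − 25.79) + 309.3×0.897×(T − 25.79) = 0
227.36(T − 336.7) + 421(T − 25.79) + 277.44(T − 25.79) = 0
(227.36 + 421 + 277.44) T = 227.36×336.7 + 421×25.79 + 277.44×25.79
T = 94565 / 925.8 = 102 °C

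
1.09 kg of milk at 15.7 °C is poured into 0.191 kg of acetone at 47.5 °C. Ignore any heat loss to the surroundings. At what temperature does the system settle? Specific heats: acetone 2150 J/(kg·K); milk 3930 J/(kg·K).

T_f = Σ m_i c_i T_i / Σ m_i c_i:
T_f = (410.65×47.5 + 4283.7×15.7) / (410.65 + 4283.7)
    = 86760 / 4694.4 ≈ 18.48 °C

T_f ≈ 18.5 °C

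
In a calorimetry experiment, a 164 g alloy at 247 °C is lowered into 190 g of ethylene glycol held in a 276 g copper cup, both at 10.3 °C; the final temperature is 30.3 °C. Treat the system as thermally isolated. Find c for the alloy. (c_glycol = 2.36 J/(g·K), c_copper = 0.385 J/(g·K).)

c ≈ 0.312 J/(g·K)

Setting the total heat transfer to zero:
164·c·(30.3 − 247) + 190·2.36·(30.3 − 10.3) + 276·0.385·(30.3 − 10.3) = 0
-35539 c = -11093
c = -11093/-35539 ≈ 0.3121 J/(g·K)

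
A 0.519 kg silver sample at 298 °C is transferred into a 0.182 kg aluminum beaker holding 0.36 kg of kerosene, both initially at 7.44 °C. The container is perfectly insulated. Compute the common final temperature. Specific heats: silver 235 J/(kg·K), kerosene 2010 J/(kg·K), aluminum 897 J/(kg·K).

Let T be the final temperature. ΣQ_i = 0:
0.519·235·(T − 298) + 0.36·2010·(T − 7.44) + 0.182·897·(T − 7.44) = 0
121.97(T − 298) + 723.6(T − 7.44) + 163.25(T − 7.44) = 0
1008.8 T = 42944
T = 42944 / 1008.8 = 42.6 °C

T_f ≈ 42.6 °C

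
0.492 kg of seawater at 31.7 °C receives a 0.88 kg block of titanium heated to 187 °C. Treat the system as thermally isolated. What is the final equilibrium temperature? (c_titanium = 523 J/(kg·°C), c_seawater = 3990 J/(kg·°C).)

T_f is the heat-capacity-weighted average of the initial temperatures:
T_f = (460.24×187 + 1963.1×31.7) / (460.24 + 1963.1)
    = 148295 / 2423.3 ≈ 61.19 °C

T_f ≈ 61.2 °C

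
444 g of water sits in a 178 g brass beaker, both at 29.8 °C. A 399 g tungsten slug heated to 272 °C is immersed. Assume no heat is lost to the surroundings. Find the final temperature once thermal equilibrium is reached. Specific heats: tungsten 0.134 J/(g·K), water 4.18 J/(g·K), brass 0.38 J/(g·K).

T_f ≈ 36.3 °C

Taking heat into each body as positive, Σ m c ΔT = 0:
399×0.134×(T − 272) + 444×4.18×(T − 29.8) + 178×0.38×(T − 29.8) = 0
53.47(T − 272) + 1855.9(T − 29.8) + 67.64(T − 29.8) = 0
(53.47 + 1855.9 + 67.64) T = 53.47×272 + 1855.9×29.8 + 67.64×29.8
T = 71865 / 1977 = 36.3 °C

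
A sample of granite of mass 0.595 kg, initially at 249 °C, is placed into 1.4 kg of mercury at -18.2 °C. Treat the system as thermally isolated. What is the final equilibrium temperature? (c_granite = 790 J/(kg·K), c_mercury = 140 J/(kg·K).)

T_f ≈ 170.4 °C

Conservation of energy gives ΣQ = 0:
0.595*790*(T − 249) + 1.4*140*(T − (-18.2)) = 0
666.05 T = 113475
T = 113475/666.05 ≈ 170.37 °C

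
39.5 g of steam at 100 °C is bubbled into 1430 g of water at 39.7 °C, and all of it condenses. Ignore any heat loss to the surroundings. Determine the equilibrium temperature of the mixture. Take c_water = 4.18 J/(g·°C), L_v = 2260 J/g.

Energy balance with sensible and latent terms:
steam→water at 100 °C releases m L_v = 39.5×2260 = 89270
  condensed water 100 °C→T: 165.11(T − 100)
  original water: 5977.4(T − 39.7)
6142.5 T = 89270 + 16511 + 237303 = 343084
T ≈ 55.85 °C (< 100 °C, so full condensation is consistent).

T_f ≈ 55.9 °C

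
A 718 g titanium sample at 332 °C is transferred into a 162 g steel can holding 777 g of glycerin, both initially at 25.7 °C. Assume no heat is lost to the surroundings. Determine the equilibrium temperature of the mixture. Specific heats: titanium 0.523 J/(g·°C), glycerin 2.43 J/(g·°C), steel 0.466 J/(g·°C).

Net heat exchanged in the isolated system is zero:
718·0.523·(T − 332) + 777·2.43·(T − 25.7) + 162·0.466·(T − 25.7) = 0
375.51(T − 332) + 1888.1(T − 25.7) + 75.49(T − 25.7) = 0
2339.1 T = 175135
T ≈ 74.87 °C

T_f ≈ 74.9 °C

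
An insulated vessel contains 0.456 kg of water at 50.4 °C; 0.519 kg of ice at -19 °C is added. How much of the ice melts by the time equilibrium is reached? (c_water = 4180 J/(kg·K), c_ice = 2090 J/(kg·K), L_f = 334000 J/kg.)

Water can give up m c ΔT = 0.456×4180×50.4 = 96066 J before reaching 0 °C.
Warming the ice to 0 °C takes 0.519×2090×19 = 20609 J, leaving 75457 J for melting.
Fully melting the ice requires m_ice L_f = 0.519×334000 = 173346 J.
75457 J < 173346 J, so only part of the ice melts and the system sits at 0 °C.
Mass melted = 75457/334000 ≈ 0.2259 kg.

m_melted ≈ 0.226 kg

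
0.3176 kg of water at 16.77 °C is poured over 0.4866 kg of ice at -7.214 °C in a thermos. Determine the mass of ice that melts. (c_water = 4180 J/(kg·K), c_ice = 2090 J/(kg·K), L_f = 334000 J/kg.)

Cooling the water to 0 °C releases 0.3176·4180·16.77 = 22263 J.
Of that, 0.4866·2090·7.214 = 7336.6 J goes to bring the ice to 0 °C, leaving 14927 J.
Melting all 0.4866 kg of ice would need 0.4866·334000 = 162524 J.
14927 J < 162524 J, so only part of the ice melts and the system sits at 0 °C.
m_melted·334000 = 14927  ⇒  m_melted ≈ 0.04469 kg.

m_melted ≈ 0.0447 kg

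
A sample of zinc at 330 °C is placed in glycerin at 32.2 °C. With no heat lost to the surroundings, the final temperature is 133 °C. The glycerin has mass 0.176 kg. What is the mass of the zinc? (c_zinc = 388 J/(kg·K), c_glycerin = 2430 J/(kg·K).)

m ≈ 0.564 kg

|Q_zinc| = |Q_glycerin|:
m·388·(330 − 133) = 0.176·2430·(133 − 32.2)
76436 m = 43110  ⇒  m ≈ 0.564 kg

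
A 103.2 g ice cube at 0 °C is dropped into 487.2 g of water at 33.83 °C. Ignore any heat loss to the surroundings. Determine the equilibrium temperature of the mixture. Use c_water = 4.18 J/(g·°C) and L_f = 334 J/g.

T_f ≈ 13.9 °C

Net heat exchanged in the isolated system is zero:
fusion: m_ice L_f = 103.2×334 = 34469; meltwater 0→T: 103.2×4.18×T = 431.38 T; water: 2036.5(T − 33.83)
2467.9 T = 68895 − 34469 = 34426
T ≈ 13.95 °C (positive, so assuming full melt was valid).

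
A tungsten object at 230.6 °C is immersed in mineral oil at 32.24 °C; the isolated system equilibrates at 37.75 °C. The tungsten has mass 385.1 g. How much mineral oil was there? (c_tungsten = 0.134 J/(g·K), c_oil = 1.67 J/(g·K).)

m ≈ 1080 g

Heat lost by the tungsten = heat gained by the oil:
385.1·0.134·(230.6 − 37.75) = m·1.67·(37.75 − 32.24)
9.202 m = 9951.7  ⇒  m ≈ 1082 g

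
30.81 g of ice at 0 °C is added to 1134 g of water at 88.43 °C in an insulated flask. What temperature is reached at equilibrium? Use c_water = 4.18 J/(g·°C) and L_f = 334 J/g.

Setting the total heat transfer to zero:
melt ice: 30.81·334 = 10291
  meltwater 0→T: 30.81·4.18·T = 128.79 T
  water: 4740.1(T − 88.43)
4868.9 T = 419169 − 10291 = 408878
T ≈ 83.98 °C. Since T > 0 °C, the all-ice-melts assumption holds.

T_f ≈ 84.0 °C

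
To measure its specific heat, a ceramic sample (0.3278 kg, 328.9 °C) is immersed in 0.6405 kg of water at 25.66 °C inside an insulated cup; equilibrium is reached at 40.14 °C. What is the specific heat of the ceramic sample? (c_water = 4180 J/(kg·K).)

c ≈ 410 J/(kg·K)

Setting the total heat transfer to zero:
0.3278·c·(40.14 − 328.9) + 0.6405·4180·(40.14 − 25.66) = 0
-94.66 c = -38767
c = -38767/-94.66 ≈ 409.6 J/(kg·K)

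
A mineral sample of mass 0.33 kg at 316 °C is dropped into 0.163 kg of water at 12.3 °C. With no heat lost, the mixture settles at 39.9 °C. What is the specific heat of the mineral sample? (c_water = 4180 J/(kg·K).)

Setting the total heat transfer to zero:
0.33·c·(39.9 − 316) + 0.163·4180·(39.9 − 12.3) = 0
-91.11 c = -18805
c = -18805/-91.11 ≈ 206.4 J/(kg·K)

c ≈ 206 J/(kg·K)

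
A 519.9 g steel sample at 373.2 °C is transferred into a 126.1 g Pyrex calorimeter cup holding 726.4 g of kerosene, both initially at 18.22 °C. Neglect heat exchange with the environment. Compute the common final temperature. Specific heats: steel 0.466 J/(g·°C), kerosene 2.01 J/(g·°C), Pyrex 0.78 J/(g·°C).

T_f ≈ 66.0 °C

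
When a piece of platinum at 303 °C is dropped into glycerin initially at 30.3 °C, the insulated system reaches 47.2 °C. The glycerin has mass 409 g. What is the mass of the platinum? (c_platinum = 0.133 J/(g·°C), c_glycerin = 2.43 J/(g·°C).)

m ≈ 494 g

|Q_platinum| = |Q_glycerin|:
m×0.133×(303 − 47.2) = 409×2.43×(47.2 − 30.3)
34.02 m = 16796  ⇒  m ≈ 493.7 g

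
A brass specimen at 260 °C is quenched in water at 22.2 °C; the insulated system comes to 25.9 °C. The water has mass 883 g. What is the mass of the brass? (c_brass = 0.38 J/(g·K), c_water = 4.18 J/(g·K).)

m ≈ 154 g

Heat lost by the brass = heat gained by the water:
m×0.38×(260 − 25.9) = 883×4.18×(25.9 − 22.2)
88.96 m = 13656  ⇒  m ≈ 153.5 g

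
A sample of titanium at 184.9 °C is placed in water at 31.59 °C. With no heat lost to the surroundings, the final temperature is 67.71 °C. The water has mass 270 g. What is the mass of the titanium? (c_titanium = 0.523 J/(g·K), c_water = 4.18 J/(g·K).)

|Q_titanium| = |Q_water|:
m×0.523×(184.9 − 67.71) = 270×4.18×(67.71 − 31.59)
61.29 m = 40765  ⇒  m ≈ 665.1 g

m ≈ 665 g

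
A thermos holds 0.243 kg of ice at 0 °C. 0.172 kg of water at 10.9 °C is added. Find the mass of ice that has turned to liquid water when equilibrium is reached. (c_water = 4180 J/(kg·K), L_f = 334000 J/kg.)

Heat available from the water dropping to 0 °C: 0.172·4180·10.9 = 7836.7 J.
To melt every bit of ice: 0.243·334000 = 81162 J.
That's not enough to melt it all — equilibrium is at 0 °C with ice remaining.
m_melt = 7836.7 / L_f = 0.02346 kg.

m_melted ≈ 0.0235 kg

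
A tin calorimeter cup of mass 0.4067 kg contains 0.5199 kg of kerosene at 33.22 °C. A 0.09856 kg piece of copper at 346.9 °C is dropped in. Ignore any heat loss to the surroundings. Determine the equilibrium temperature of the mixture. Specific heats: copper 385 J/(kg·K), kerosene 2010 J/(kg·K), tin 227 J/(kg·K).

T_f ≈ 43.3 °C

Let T be the final temperature. ΣQ_i = 0:
0.09856*385*(T − 346.9) + 0.5199*2010*(T − 33.22) + 0.4067*227*(T − 33.22) = 0
37.95(T − 346.9) + 1045(T − 33.22) + 92.32(T − 33.22) = 0
1175.3 T = 50945
T ≈ 43.35 °C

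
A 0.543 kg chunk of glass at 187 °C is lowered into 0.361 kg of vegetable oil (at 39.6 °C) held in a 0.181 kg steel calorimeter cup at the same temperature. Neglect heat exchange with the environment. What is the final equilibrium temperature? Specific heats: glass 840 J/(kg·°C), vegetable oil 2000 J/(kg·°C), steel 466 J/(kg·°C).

Net heat exchanged in the isolated system is zero:
0.543*840*(T − 187) + 0.361*2000*(T − 39.6) + 0.181*466*(T − 39.6) = 0
(456.12 + 722 + 84.35) T = 456.12*187 + 722*39.6 + 84.35*39.6
T = 117226 / 1262.5 = 92.9 °C

T_f ≈ 92.9 °C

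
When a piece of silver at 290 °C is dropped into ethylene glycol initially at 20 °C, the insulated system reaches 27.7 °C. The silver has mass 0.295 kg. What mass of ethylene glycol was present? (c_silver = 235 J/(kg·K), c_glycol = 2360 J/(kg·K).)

Heat lost by the silver = heat gained by the glycol:
0.295×235×(290 − 27.7) = m×2360×(27.7 − 20)
18172 m = 18184  ⇒  m ≈ 1.001 kg

m ≈ 1 kg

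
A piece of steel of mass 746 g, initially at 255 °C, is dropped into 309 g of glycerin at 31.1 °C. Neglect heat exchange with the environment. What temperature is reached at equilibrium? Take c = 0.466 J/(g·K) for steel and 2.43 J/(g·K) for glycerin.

Net heat exchanged in the isolated system is zero:
746×0.466×(T − 255) + 309×2.43×(T − 31.1) = 0
(347.64 + 750.87) T = 347.64×255 + 750.87×31.1
T ≈ 101.96 °C

T_f ≈ 102.0 °C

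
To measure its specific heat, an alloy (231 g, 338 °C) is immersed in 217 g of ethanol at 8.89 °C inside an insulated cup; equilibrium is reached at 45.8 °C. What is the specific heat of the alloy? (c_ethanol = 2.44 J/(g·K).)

Setting the total heat transfer to zero:
231·c·(45.8 − 338) + 217·2.44·(45.8 − 8.89) = 0
-67498 c = -19543
c = -19543/-67498 ≈ 0.2895 J/(g·K)

c ≈ 0.29 J/(g·K)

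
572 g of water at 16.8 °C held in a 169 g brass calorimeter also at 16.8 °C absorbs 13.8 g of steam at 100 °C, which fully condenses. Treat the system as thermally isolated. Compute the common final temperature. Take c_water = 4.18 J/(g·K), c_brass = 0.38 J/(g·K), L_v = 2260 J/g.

T_f ≈ 31.1 °C

Let T be the final temperature. ΣQ_i = 0:
steam→water at 100 °C releases m L_v = 13.8·2260 = 31188
  condensed water 100 °C→T: 57.68(T − 100)
  original water: 2391(T − 16.8)
  brass cup: 169·0.38·(T − 16.8) = 64.22(T − 16.8)
2512.9 T = 31188 + 5768.4 + 41247 = 78203
T ≈ 31.12 °C (< 100 °C, so full condensation is consistent).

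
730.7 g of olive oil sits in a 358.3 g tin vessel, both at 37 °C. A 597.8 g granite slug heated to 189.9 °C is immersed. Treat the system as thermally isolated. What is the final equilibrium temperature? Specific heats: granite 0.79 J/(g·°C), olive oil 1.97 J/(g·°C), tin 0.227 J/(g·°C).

T_f ≈ 73.2 °C

T_f = Σ m_i c_i T_i / Σ m_i c_i:
T_f = (472.26*189.9 + 1439.5*37 + 81.33*37) / (472.26 + 1439.5 + 81.33)
    = 145953 / 1993.1 ≈ 73.23 °C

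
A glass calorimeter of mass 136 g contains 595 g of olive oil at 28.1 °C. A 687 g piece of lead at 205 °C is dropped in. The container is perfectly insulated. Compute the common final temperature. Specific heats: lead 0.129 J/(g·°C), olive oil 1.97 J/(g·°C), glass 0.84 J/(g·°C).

T_f ≈ 39.5 °C

Energy conservation, ΣQ = 0:
687*0.129*(T − 205) + 595*1.97*(T − 28.1) + 136*0.84*(T − 28.1) = 0
(88.62 + 1172.2 + 114.24) T = 88.62*205 + 1172.2*28.1 + 114.24*28.1
T = 54315 / 1375 = 39.5 °C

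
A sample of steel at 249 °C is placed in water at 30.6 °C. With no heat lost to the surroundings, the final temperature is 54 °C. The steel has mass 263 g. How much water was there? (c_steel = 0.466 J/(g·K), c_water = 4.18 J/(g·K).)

Heat lost by the steel = heat gained by the water:
263×0.466×(249 − 54) = m×4.18×(54 − 30.6)
97.81 m = 23899  ⇒  m ≈ 244.3 g

m ≈ 244 g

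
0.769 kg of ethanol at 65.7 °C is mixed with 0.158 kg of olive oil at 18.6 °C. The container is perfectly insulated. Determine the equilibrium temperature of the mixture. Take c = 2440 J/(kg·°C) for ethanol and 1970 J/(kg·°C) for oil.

T_f is the heat-capacity-weighted average of the initial temperatures:
T_f = (1876.4·65.7 + 311.26·18.6) / (1876.4 + 311.26)
    = 129066 / 2187.6 ≈ 59.00 °C

T_f ≈ 59.0 °C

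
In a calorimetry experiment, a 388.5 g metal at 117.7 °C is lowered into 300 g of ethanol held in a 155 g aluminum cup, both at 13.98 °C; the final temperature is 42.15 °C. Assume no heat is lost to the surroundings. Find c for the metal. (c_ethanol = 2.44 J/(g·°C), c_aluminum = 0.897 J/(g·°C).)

Energy conservation, ΣQ = 0:
388.5×c×(42.15 − 117.7) + 300×2.44×(42.15 − 13.98) + 155×0.897×(42.15 − 13.98) = 0
-29351 c = -24537
c = -24537/-29351 ≈ 0.836 J/(g·°C)

c ≈ 0.836 J/(g·°C)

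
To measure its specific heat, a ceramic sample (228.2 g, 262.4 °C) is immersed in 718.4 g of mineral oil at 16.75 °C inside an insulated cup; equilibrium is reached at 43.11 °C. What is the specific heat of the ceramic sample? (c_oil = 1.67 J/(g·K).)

c ≈ 0.632 J/(g·K)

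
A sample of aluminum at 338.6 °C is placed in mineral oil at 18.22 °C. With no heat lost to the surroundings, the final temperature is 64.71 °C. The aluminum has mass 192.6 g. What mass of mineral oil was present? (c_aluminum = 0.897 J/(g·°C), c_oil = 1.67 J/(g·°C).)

Heat gained plus heat lost sum to zero:
192.6·0.897·(64.71 − 338.6) + m·1.67·(64.71 − 18.22) = 0
77.64 m = 47318
m = 47318/77.64 ≈ 609.5 g

m ≈ 609 g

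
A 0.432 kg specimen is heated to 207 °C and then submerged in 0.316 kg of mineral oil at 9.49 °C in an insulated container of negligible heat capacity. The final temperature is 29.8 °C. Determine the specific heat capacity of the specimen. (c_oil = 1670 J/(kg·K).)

Let T be the final temperature. ΣQ_i = 0:
0.432·c·(29.8 − 207) + 0.316·1670·(29.8 − 9.49) = 0
-76.55 c = -10718
c = -10718/-76.55 ≈ 140 J/(kg·K)

c ≈ 140 J/(kg·K)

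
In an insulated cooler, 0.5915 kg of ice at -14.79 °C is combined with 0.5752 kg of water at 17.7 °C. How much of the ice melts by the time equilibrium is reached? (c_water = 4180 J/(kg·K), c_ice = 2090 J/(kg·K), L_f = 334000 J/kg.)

Cooling the water to 0 °C releases 0.5752·4180·17.7 = 42557 J.
Of that, 0.5915·2090·14.79 = 18284 J goes to bring the ice to 0 °C, leaving 24273 J.
Melting all 0.5915 kg of ice would need 0.5915·334000 = 197561 J.
24273 J < 197561 J, so only part of the ice melts and the system sits at 0 °C.
Mass melted = 24273/334000 ≈ 0.07267 kg.

m_melted ≈ 0.0727 kg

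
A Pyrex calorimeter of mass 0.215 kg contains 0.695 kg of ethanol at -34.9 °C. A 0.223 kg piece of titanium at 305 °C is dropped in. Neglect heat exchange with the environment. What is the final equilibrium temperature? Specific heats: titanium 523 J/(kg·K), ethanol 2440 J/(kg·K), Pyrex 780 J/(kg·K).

Heat gained plus heat lost sum to zero:
0.223*523*(T − 305) + 0.695*2440*(T − (-34.9)) + 0.215*780*(T − (-34.9)) = 0
116.63(T − 305) + 1695.8(T − (-34.9)) + 167.7(T − (-34.9)) = 0
(116.63 + 1695.8 + 167.7) T = 116.63*305 + 1695.8*(-34.9) + 167.7*(-34.9)
T = -29464/1980.1 ≈ -14.88 °C

T_f ≈ -14.9 °C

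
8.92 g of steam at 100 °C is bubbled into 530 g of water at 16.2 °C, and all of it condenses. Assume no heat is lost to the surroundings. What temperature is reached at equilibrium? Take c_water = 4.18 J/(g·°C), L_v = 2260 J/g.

T_f ≈ 26.5 °C

Setting the total heat transfer to zero:
latent heat released on condensation: 8.92×2260 = 20159
  condensed water 100 °C→T: 37.29(T − 100)
  original water: 2215.4(T − 16.2)
2252.7 T = 20159 + 3728.6 + 35889 = 59777
T ≈ 26.54 °C — below 100 °C, confirming all the steam condensed.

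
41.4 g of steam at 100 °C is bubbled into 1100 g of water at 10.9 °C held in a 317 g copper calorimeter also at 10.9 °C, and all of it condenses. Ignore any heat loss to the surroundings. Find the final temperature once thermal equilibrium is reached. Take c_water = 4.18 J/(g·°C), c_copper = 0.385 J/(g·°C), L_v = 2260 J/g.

Energy conservation, ΣQ = 0:
steam→water at 100 °C releases m L_v = 41.4·2260 = 93564; condensate cools 100→T: 41.4·4.18·(T − 100) = 173.05(T − 100); water warms: 1100·4.18·(T − 10.9) = 4598(T − 10.9); cup: 122.05(T − 10.9)
4893.1 T = 93564 + 17305 + 51448 = 162318
T ≈ 33.17 °C — below 100 °C, confirming all the steam condensed.

T_f ≈ 33.2 °C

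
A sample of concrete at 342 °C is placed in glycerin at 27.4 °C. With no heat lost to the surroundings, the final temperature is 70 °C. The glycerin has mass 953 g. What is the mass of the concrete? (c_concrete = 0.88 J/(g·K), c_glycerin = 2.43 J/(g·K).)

m ≈ 412 g

Conservation of energy gives ΣQ = 0:
m×0.88×(70 − 342) + 953×2.43×(70 − 27.4) = 0
-239.36 m = -98653
m = -98653/-239.36 ≈ 412.2 g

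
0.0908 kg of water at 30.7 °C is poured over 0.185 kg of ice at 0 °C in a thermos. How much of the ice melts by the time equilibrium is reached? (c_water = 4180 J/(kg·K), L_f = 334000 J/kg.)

m_melted ≈ 0.0349 kg

Water can give up m c ΔT = 0.0908×4180×30.7 = 11652 J before reaching 0 °C.
Melting all 0.185 kg of ice would need 0.185×334000 = 61790 J.
That's not enough to melt it all — equilibrium is at 0 °C with ice remaining.
m_melted×334000 = 11652  ⇒  m_melted ≈ 0.03489 kg.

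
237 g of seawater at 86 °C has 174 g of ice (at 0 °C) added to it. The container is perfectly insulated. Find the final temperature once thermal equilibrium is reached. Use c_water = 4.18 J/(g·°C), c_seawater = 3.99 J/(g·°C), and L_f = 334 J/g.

T_f ≈ 13.9 °C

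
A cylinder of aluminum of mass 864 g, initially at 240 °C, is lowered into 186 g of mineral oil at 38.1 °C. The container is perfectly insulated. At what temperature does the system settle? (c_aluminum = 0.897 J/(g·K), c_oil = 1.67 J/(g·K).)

T_f ≈ 182.2 °C

Conservation of energy gives ΣQ = 0:
864*0.897*(T − 240) + 186*1.67*(T − 38.1) = 0
(775.01 + 310.62) T = 775.01*240 + 310.62*38.1
T = 197837 / 1085.6 = 182 °C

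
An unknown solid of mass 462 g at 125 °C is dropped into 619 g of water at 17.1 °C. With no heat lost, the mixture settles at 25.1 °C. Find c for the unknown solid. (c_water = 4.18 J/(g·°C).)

Setting the total heat transfer to zero:
462·c·(25.1 − 125) + 619·4.18·(25.1 − 17.1) = 0
-46154 c = -20699
c = -20699/-46154 ≈ 0.4485 J/(g·°C)

c ≈ 0.448 J/(g·°C)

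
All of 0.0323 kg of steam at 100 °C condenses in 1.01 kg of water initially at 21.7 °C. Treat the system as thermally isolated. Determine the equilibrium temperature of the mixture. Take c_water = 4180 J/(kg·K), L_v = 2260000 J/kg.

T_f ≈ 40.9 °C

Net heat exchanged in the isolated system is zero:
latent heat released on condensation: 0.0323×2260000 = 72998
  condensed water 100 °C→T: 135.01(T − 100)
  water warms: 1.01×4180×(T − 21.7) = 4221.8(T − 21.7)
4356.8 T = 72998 + 13501 + 91613 = 178112
T ≈ 40.88 °C — below 100 °C, confirming all the steam condensed.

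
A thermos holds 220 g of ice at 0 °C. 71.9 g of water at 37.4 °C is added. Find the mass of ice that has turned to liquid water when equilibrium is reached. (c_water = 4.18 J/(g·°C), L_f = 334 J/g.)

m_melted ≈ 33.7 g

Water can give up m c ΔT = 71.9·4.18·37.4 = 11240 J before reaching 0 °C.
Melting all 220 g of ice would need 220·334 = 73480 J.
That's not enough to melt it all — equilibrium is at 0 °C with ice remaining.
Mass melted = 11240/334 ≈ 33.65 g.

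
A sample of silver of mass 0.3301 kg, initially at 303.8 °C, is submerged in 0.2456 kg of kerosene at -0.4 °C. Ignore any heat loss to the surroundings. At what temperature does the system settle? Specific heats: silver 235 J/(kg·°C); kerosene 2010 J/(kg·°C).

Set heat shed by the hot body equal to heat absorbed by the cold body:
0.3301×235×(303.8 − T) = 0.2456×2010×(T − (-0.4))
77.57(303.8 − T) = 493.66(T − (-0.4))
571.23 T = 23369  ⇒  T ≈ 40.91 °C

T_f ≈ 40.9 °C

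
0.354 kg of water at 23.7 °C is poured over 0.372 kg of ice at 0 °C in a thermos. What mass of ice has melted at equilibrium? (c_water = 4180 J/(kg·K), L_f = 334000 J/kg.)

m_melted ≈ 0.105 kg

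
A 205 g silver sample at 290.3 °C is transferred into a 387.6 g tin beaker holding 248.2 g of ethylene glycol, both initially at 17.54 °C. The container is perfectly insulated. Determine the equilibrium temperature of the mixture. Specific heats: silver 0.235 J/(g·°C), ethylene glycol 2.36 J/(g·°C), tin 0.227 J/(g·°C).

T_f is the heat-capacity-weighted average of the initial temperatures:
T_f = (48.17*290.3 + 585.75*17.54 + 87.99*17.54) / (48.17 + 585.75 + 87.99)
    = 25803 / 721.91 ≈ 35.74 °C

T_f ≈ 35.7 °C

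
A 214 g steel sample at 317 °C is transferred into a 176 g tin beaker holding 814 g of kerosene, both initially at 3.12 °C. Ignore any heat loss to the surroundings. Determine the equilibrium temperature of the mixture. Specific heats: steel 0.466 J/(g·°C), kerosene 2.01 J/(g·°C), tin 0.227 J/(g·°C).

T_f ≈ 20.7 °C

T_f = Σ m_i c_i T_i / Σ m_i c_i:
T_f = (99.72*317 + 1636.1*3.12 + 39.95*3.12) / (99.72 + 1636.1 + 39.95)
    = 36842 / 1775.8 ≈ 20.75 °C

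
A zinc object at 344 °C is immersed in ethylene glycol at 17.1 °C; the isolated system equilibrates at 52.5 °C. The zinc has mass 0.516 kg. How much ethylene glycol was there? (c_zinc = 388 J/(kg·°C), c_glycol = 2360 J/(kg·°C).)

m ≈ 0.699 kg

Heat gained plus heat lost sum to zero:
0.516×388×(52.5 − 344) + m×2360×(52.5 − 17.1) = 0
83544 m = 58361
m = 58361/83544 ≈ 0.6986 kg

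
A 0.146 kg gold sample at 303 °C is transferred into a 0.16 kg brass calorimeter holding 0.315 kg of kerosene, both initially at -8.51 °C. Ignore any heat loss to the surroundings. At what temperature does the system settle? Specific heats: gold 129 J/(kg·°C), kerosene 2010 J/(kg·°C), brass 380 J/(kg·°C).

T_f ≈ -0.3 °C

With ΣQ=0 the equilibrium temperature is the m·c-weighted mean:
T_f = (18.83*303 + 633.15*(-8.51) + 60.8*(-8.51)) / (18.83 + 633.15 + 60.8)
    = -198.81 / 712.78 ≈ -0.28 °C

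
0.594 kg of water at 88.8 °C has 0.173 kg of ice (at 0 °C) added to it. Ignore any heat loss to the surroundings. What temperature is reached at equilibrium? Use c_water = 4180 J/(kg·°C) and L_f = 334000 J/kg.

T_f ≈ 50.7 °C

Taking heat into each body as positive, Σ m c ΔT = 0:
fusion: m_ice L_f = 0.173·334000 = 57782; warm the meltwater: 723.14 T; water cools: 0.594·4180·(T − 88.8) = 2482.9(T − 88.8)
3206.1 T = 220483 − 57782 = 162701
T ≈ 50.75 °C — above 0 °C, consistent with complete melting.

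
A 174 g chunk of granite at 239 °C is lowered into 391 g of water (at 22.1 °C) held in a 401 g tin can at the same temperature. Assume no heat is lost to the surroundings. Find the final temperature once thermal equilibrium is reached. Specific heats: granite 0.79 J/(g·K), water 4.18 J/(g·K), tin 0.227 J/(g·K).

T_f ≈ 38.1 °C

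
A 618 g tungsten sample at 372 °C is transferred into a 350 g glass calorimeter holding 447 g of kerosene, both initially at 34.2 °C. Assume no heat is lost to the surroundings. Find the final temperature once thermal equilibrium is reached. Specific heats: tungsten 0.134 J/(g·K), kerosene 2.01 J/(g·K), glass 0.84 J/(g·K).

T_f ≈ 56.1 °C

T_f = Σ m_i c_i T_i / Σ m_i c_i:
T_f = (82.81*372 + 898.47*34.2 + 294*34.2) / (82.81 + 898.47 + 294)
    = 71589 / 1275.3 ≈ 56.14 °C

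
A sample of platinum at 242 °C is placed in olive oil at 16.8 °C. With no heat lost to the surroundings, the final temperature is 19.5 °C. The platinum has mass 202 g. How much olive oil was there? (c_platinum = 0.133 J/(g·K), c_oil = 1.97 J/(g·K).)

Heat lost by the platinum = heat gained by the oil:
202·0.133·(242 − 19.5) = m·1.97·(19.5 − 16.8)
5.319 m = 5977.7  ⇒  m ≈ 1124 g

m ≈ 1120 g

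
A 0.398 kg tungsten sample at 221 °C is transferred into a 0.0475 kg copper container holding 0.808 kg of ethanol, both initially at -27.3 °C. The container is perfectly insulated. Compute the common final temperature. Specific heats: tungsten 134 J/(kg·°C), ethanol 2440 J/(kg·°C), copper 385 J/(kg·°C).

T_f ≈ -20.8 °C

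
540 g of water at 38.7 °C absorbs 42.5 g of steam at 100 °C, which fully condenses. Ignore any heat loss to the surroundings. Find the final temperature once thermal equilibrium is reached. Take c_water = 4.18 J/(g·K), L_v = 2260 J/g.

Energy conservation, ΣQ = 0:
steam→water at 100 °C releases m L_v = 42.5×2260 = 96050; condensed water 100 °C→T: 177.65(T − 100); water warms: 540×4.18×(T − 38.7) = 2257.2(T − 38.7)
2434.8 T = 96050 + 17765 + 87354 = 201169
T ≈ 82.62 °C (< 100 °C, so full condensation is consistent).

T_f ≈ 82.6 °C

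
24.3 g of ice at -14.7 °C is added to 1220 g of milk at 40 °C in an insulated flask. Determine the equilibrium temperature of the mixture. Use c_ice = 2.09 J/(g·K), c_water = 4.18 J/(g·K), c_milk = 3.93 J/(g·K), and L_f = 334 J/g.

T_f ≈ 37.4 °C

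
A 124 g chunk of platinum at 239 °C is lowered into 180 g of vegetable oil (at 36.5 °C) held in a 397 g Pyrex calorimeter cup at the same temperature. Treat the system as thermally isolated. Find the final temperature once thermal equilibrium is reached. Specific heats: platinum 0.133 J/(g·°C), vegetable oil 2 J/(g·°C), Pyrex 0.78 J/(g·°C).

T_f = Σ m_i c_i T_i / Σ m_i c_i:
T_f = (16.49×239 + 360×36.5 + 309.66×36.5) / (16.49 + 360 + 309.66)
    = 28384 / 686.15 ≈ 41.37 °C

T_f ≈ 41.4 °C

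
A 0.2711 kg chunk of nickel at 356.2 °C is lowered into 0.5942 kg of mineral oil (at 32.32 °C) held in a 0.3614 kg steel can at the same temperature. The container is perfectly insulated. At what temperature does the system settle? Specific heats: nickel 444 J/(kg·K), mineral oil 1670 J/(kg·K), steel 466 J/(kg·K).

T_f is the heat-capacity-weighted average of the initial temperatures:
T_f = (120.37×356.2 + 992.31×32.32 + 168.41×32.32) / (120.37 + 992.31 + 168.41)
    = 80390 / 1281.1 ≈ 62.75 °C

T_f ≈ 62.8 °C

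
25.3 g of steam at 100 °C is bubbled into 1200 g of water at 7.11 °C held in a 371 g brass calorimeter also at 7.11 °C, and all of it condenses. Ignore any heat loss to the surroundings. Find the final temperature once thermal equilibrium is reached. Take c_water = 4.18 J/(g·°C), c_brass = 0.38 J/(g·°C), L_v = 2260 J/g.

Heat gained plus heat lost sum to zero:
steam→water at 100 °C releases m L_v = 25.3·2260 = 57178
  condensate cools 100→T: 25.3·4.18·(T − 100) = 105.75(T − 100)
  water warms: 1200·4.18·(T − 7.11) = 5016(T − 7.11)
  brass cup: 371·0.38·(T − 7.11) = 140.98(T − 7.11)
5262.7 T = 57178 + 10575 + 36666 = 104420
T ≈ 19.84 °C (< 100 °C, so full condensation is consistent).

T_f ≈ 19.8 °C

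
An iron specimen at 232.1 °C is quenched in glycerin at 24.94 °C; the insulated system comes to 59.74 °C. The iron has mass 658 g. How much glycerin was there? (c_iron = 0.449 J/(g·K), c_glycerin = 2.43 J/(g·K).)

m ≈ 602 g

Heat gained plus heat lost sum to zero:
658·0.449·(59.74 − 232.1) + m·2.43·(59.74 − 24.94) = 0
84.56 m = 50922
m = 50922/84.56 ≈ 602.2 g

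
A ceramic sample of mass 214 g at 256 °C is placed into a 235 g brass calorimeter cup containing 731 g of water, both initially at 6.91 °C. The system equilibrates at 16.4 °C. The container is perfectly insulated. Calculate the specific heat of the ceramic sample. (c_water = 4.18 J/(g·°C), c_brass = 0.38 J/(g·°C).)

c ≈ 0.582 J/(g·°C)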